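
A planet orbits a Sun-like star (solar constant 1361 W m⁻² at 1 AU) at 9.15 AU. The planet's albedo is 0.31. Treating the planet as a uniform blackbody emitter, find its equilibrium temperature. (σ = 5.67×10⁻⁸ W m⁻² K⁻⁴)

T_eq ≈ 83.9 K

Flux at 9.15 AU: S = 1361/9.15² = 16.3 W m⁻².
Energy balance: absorbed = emitted ⇒ πR²·S(1−A) = 4πR²·σT_eq⁴, so T_eq⁴ = S(1−A)/(4σ).
T_eq = [16.3 × 0.69 / (4 × 5.67×10⁻⁸)]^(1/4) = (4.95×10⁷)^(1/4) = 83.9 K.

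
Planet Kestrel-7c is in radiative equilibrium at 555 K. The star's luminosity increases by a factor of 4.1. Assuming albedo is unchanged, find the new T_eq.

T_eq ≈ 790 K

T_eq ∝ L^(1/4) · d^(−1/2).
T′ = 555 × 4.1^(1/4) = 790 K.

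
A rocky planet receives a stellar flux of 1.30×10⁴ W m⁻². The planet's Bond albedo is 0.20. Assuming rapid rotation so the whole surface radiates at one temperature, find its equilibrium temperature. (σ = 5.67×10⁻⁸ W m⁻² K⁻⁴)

T_eq ≈ 463 K

Energy balance: absorbed = emitted ⇒ πR²·S(1−A) = 4πR²·σT_eq⁴, so T_eq⁴ = S(1−A)/(4σ).
T_eq = [1.30×10⁴ × 0.80 / (4 × 5.67×10⁻⁸)]^(1/4) = (4.59×10¹⁰)^(1/4) = 463 K.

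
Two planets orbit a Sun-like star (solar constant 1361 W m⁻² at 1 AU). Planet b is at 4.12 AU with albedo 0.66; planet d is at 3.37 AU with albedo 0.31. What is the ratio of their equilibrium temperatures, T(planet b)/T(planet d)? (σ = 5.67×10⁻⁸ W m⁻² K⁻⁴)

T_eq = [S₀(1−A)/(4σd²)]^(1/4), so T ∝ (1−A)^(1/4) / √d.
T₁ = [1361×0.34/(4×5.67×10⁻⁸×4.12²)]^(1/4) = 104.71 K.
T₂ = [1361×0.69/(4×5.67×10⁻⁸×3.37²)]^(1/4) = 138.18 K.

T₁/T₂ ≈ 0.758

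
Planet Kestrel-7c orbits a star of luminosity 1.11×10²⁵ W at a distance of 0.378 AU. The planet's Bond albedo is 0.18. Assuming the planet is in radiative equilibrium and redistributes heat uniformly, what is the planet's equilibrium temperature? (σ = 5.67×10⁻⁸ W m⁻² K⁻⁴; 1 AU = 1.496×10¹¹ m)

d = 0.378 AU = 5.65×10¹⁰ m.
Flux: S = L/(4πd²) = 1.11×10²⁵/(4π×(5.65×10¹⁰)²) = 276 W m⁻².
Energy balance: absorbed = emitted ⇒ πR²·S(1−A) = 4πR²·σT_eq⁴, so T_eq⁴ = S(1−A)/(4σ).
T_eq = [276 × 0.82 / (4 × 5.67×10⁻⁸)]^(1/4) = (9.99×10⁸)^(1/4) = 178 K.

T_eq ≈ 178 K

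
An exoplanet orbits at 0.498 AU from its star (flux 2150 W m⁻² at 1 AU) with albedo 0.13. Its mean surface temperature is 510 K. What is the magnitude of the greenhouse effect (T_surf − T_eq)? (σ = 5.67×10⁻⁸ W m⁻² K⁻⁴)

ΔT ≈ 83.0 K

S = 2150/0.498² = 8669 W m⁻².
T_eq = [S(1−A)/(4σ)]^(1/4) = [8669×0.87/(4×5.67×10⁻⁸)]^(1/4) = 427.0 K.
ΔT = T_surf − T_eq = 510 − 427.0.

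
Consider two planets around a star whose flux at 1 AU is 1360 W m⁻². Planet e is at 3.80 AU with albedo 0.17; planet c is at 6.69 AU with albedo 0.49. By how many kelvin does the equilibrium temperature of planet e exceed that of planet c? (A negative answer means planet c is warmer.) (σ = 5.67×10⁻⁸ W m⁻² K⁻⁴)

T_eq = [S₀(1−A)/(4σd²)]^(1/4), so T ∝ (1−A)^(1/4) / √d.
T₁ = [1360×0.83/(4×5.67×10⁻⁸×3.80²)]^(1/4) = 136.25 K.
T₂ = [1360×0.51/(4×5.67×10⁻⁸×6.69²)]^(1/4) = 90.92 K.

ΔT ≈ 45.3 K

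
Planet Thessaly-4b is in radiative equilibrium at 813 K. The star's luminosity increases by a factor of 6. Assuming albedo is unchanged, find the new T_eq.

T_eq ∝ L^(1/4) · d^(−1/2).
T′ = 813 × 6^(1/4) = 1270 K.

T_eq ≈ 1270 K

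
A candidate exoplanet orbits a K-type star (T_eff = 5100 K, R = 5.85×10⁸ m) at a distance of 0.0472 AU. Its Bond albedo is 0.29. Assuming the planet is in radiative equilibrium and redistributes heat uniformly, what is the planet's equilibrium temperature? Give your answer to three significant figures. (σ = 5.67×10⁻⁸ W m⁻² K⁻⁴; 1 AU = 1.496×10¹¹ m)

d = 0.0472 AU = 7.06×10⁹ m.
L = 4πR_⋆²σT_⋆⁴ = 4π(5.85×10⁸)² × 5.67×10⁻⁸ × (5100)⁴ = 1.65×10²⁶ W.
S = L/(4πd²) = 2.63×10⁵ W m⁻².
Energy balance: absorbed = emitted ⇒ πR²·S(1−A) = 4πR²·σT_eq⁴, so T_eq⁴ = S(1−A)/(4σ).
T_eq = [2.63×10⁵ × 0.71 / (4 × 5.67×10⁻⁸)]^(1/4) = (8.24×10¹¹)^(1/4) = 953 K.

T_eq ≈ 953 K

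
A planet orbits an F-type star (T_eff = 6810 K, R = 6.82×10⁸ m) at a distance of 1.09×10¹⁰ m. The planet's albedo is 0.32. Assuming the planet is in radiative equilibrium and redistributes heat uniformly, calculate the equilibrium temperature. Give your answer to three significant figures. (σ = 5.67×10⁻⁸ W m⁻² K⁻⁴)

T_eq ≈ 1090 K

L = 4πR_⋆²σT_⋆⁴ = 4π(6.82×10⁸)² × 5.67×10⁻⁸ × (6810)⁴ = 7.13×10²⁶ W.
S = L/(4πd²) = 4.77×10⁵ W m⁻².
Energy balance: absorbed = emitted ⇒ πR²·S(1−A) = 4πR²·σT_eq⁴, so T_eq⁴ = S(1−A)/(4σ).
T_eq = [4.77×10⁵ × 0.68 / (4 × 5.67×10⁻⁸)]^(1/4) = (1.43×10¹²)^(1/4) = 1090 K.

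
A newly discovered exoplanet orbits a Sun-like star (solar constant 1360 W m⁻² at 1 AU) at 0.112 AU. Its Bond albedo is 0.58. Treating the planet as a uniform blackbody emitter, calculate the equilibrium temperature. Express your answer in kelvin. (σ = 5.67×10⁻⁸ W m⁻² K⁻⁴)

T_eq ≈ 669 K

Flux at 0.112 AU: S = 1360/0.112² = 1.08×10⁵ W m⁻².
Energy balance: absorbed = emitted ⇒ πR²·S(1−A) = 4πR²·σT_eq⁴, so T_eq⁴ = S(1−A)/(4σ).
T_eq = [1.08×10⁵ × 0.42 / (4 × 5.67×10⁻⁸)]^(1/4) = (2.01×10¹¹)^(1/4) = 669 K.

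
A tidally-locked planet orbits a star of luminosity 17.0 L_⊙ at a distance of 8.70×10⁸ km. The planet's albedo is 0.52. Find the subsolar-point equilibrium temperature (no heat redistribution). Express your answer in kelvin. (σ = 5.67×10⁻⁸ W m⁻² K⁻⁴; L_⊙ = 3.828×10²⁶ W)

d = 8.70×10⁸ km = 8.70×10¹¹ m.
L = 17.0 × 3.828×10²⁶ = 6.51×10²⁷ W.
Flux: S = L/(4πd²) = 6.51×10²⁷/(4π×(8.70×10¹¹)²) = 684 W m⁻².
At the subsolar point the surface absorbs S(1−A) and emits σT⁴ per unit area — no factor of 4, since only the local patch is in balance.
T = [684 × 0.48 / 5.67×10⁻⁸]^(1/4) = (5.79×10⁹)^(1/4) = 276 K.

T_ss ≈ 276 K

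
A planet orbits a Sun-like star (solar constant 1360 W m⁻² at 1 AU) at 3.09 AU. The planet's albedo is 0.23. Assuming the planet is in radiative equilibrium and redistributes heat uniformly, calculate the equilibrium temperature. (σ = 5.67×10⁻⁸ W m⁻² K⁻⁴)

Flux at 3.09 AU: S = 1360/3.09² = 142 W m⁻².
Energy balance: absorbed = emitted ⇒ πR²·S(1−A) = 4πR²·σT_eq⁴, so T_eq⁴ = S(1−A)/(4σ).
T_eq = [142 × 0.77 / (4 × 5.67×10⁻⁸)]^(1/4) = (4.84×10⁸)^(1/4) = 148 K.

T_eq ≈ 148 K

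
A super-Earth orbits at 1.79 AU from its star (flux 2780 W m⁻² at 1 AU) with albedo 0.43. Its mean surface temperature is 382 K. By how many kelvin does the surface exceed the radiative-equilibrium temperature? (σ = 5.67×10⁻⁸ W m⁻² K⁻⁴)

S = 2780/1.79² = 867.6 W m⁻².
T_eq = [S(1−A)/(4σ)]^(1/4) = [867.6×0.57/(4×5.67×10⁻⁸)]^(1/4) = 216.1 K.
ΔT = T_surf − T_eq = 382 − 216.1.

ΔT ≈ 165.9 K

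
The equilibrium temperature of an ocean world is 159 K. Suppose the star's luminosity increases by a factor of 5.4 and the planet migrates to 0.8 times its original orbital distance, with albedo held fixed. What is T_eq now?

T_eq ≈ 271 K

T_eq ∝ L^(1/4) · d^(−1/2).
T′ = 159 × 5.4^(1/4) / 0.8^(1/2) = 271 K.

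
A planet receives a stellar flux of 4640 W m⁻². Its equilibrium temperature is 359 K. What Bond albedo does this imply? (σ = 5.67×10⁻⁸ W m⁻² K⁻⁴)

From T_eq⁴ = S(1−A)/(4σ): 1−A = 4σT_eq⁴/S.
1−A = 4 × 5.67×10⁻⁸ × (359)⁴ / 4640 = 0.812.

A ≈ 0.19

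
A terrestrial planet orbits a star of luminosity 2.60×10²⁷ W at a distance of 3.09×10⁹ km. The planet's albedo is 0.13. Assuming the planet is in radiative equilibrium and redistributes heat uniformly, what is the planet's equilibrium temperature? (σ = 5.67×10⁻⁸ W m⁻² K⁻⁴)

d = 3.09×10⁹ km = 3.09×10¹² m.
Flux: S = L/(4πd²) = 2.60×10²⁷/(4π×(3.09×10¹²)²) = 21.7 W m⁻².
Energy balance: absorbed = emitted ⇒ πR²·S(1−A) = 4πR²·σT_eq⁴, so T_eq⁴ = S(1−A)/(4σ).
T_eq = [21.7 × 0.87 / (4 × 5.67×10⁻⁸)]^(1/4) = (8.31×10⁷)^(1/4) = 95.5 K.

T_eq ≈ 95.5 K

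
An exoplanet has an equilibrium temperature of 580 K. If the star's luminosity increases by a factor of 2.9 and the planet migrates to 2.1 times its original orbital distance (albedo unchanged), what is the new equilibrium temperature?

T_eq ∝ L^(1/4) · d^(−1/2).
T′ = 580 × 2.9^(1/4) / 2.1^(1/2) = 522 K.

T_eq ≈ 522 K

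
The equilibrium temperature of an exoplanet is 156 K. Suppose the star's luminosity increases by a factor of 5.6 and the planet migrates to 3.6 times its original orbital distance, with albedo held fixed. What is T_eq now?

T_eq ≈ 126 K

T_eq ∝ L^(1/4) · d^(−1/2).
T′ = 156 × 5.6^(1/4) / 3.6^(1/2) = 126 K.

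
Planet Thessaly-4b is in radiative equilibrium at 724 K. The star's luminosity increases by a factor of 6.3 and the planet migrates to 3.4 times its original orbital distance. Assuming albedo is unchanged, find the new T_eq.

T_eq ∝ L^(1/4) · d^(−1/2).
T′ = 724 × 6.3^(1/4) / 3.4^(1/2) = 622 K.

T_eq ≈ 622 K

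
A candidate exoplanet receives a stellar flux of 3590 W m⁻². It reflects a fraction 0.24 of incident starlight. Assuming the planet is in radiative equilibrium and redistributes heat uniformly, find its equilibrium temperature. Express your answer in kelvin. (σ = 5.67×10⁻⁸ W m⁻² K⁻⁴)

Energy balance: absorbed = emitted ⇒ πR²·S(1−A) = 4πR²·σT_eq⁴, so T_eq⁴ = S(1−A)/(4σ).
T_eq = [3590 × 0.76 / (4 × 5.67×10⁻⁸)]^(1/4) = (1.20×10¹⁰)^(1/4) = 331 K.

T_eq ≈ 331 K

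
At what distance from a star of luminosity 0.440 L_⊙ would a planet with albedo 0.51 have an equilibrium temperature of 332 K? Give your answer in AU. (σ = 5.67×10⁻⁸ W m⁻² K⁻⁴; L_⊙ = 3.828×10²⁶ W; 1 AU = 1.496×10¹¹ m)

L = 0.440 × 3.828×10²⁶ = 1.68×10²⁶ W.
From T_eq⁴ = L(1−A)/(16πσd²): d = √[L(1−A)/(16πσT_eq⁴)].
d = √[1.68×10²⁶ × 0.49 / (16π × 5.67×10⁻⁸ × (332)⁴)] = 4.88×10¹⁰ m = 0.326 AU.

d ≈ 0.326 AU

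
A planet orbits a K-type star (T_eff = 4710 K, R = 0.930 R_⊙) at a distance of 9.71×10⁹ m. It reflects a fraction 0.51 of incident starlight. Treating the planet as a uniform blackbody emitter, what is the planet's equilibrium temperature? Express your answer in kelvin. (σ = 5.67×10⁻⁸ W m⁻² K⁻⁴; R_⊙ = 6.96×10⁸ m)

T_eq ≈ 719 K

R_⋆ = 0.930 × 6.96×10⁸ = 6.47×10⁸ m.
L = 4πR_⋆²σT_⋆⁴ = 4π(6.47×10⁸)² × 5.67×10⁻⁸ × (4710)⁴ = 1.47×10²⁶ W.
S = L/(4πd²) = 1.24×10⁵ W m⁻².
Energy balance: absorbed = emitted ⇒ πR²·S(1−A) = 4πR²·σT_eq⁴, so T_eq⁴ = S(1−A)/(4σ).
T_eq = [1.24×10⁵ × 0.49 / (4 × 5.67×10⁻⁸)]^(1/4) = (2.68×10¹¹)^(1/4) = 719 K.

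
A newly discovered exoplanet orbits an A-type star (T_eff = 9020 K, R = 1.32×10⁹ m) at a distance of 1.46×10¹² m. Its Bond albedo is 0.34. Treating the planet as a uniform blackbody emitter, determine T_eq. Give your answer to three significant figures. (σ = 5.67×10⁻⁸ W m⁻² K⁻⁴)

L = 4πR_⋆²σT_⋆⁴ = 4π(1.32×10⁹)² × 5.67×10⁻⁸ × (9020)⁴ = 8.22×10²⁷ W.
S = L/(4πd²) = 307 W m⁻².
Energy balance: absorbed = emitted ⇒ πR²·S(1−A) = 4πR²·σT_eq⁴, so T_eq⁴ = S(1−A)/(4σ).
T_eq = [307 × 0.66 / (4 × 5.67×10⁻⁸)]^(1/4) = (8.93×10⁸)^(1/4) = 173 K.

T_eq ≈ 173 K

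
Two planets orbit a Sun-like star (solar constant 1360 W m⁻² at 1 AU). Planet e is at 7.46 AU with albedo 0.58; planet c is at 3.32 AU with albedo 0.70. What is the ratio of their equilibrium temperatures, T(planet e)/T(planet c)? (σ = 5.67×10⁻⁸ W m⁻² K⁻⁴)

T₁/T₂ ≈ 0.726

T_eq = [S₀(1−A)/(4σd²)]^(1/4), so T ∝ (1−A)^(1/4) / √d.
T₁ = [1360×0.42/(4×5.67×10⁻⁸×7.46²)]^(1/4) = 82.02 K.
T₂ = [1360×0.30/(4×5.67×10⁻⁸×3.32²)]^(1/4) = 113.03 K.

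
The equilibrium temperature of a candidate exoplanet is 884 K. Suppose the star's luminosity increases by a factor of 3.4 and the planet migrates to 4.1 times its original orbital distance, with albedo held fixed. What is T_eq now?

T_eq ∝ L^(1/4) · d^(−1/2).
T′ = 884 × 3.4^(1/4) / 4.1^(1/2) = 593 K.

T_eq ≈ 593 K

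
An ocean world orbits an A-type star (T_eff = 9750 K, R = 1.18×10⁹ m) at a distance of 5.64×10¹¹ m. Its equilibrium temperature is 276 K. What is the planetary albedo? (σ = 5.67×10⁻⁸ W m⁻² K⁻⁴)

L = 4πR_⋆²σT_⋆⁴ = 4π(1.18×10⁹)² × 5.67×10⁻⁸ × (9750)⁴ = 8.97×10²⁷ W.
S = L/(4πd²) = 2240 W m⁻².
From T_eq⁴ = S(1−A)/(4σ): 1−A = 4σT_eq⁴/S.
1−A = 4 × 5.67×10⁻⁸ × (276)⁴ / 2240 = 0.587.

A ≈ 0.41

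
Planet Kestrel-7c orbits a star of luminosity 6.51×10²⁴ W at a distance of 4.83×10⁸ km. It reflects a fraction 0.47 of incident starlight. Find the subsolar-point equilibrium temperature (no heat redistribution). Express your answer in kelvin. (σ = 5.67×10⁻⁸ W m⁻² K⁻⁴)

d = 4.83×10⁸ km = 4.83×10¹¹ m.
Flux: S = L/(4πd²) = 6.51×10²⁴/(4π×(4.83×10¹¹)²) = 2.22 W m⁻².
At the subsolar point the surface absorbs S(1−A) and emits σT⁴ per unit area — no factor of 4, since only the local patch is in balance.
T = [2.22 × 0.53 / 5.67×10⁻⁸]^(1/4) = (2.08×10⁷)^(1/4) = 67.5 K.

T_ss ≈ 67.5 K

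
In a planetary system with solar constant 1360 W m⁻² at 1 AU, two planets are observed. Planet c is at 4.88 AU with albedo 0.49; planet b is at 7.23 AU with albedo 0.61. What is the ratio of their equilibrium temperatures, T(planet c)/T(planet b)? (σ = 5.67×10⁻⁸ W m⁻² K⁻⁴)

T_eq = [S₀(1−A)/(4σd²)]^(1/4), so T ∝ (1−A)^(1/4) / √d.
T₁ = [1360×0.51/(4×5.67×10⁻⁸×4.88²)]^(1/4) = 106.45 K.
T₂ = [1360×0.39/(4×5.67×10⁻⁸×7.23²)]^(1/4) = 81.78 K.

T₁/T₂ ≈ 1.302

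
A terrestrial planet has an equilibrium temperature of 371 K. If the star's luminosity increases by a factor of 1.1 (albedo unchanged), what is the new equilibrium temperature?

T_eq ∝ L^(1/4) · d^(−1/2).
T′ = 371 × 1.1^(1/4) = 380 K.

T_eq ≈ 380 K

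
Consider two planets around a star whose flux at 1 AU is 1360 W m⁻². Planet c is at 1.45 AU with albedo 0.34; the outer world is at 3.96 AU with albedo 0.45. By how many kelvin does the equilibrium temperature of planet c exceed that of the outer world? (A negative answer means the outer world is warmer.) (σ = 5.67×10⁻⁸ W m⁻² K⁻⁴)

ΔT ≈ 87.9 K

T_eq = [S₀(1−A)/(4σd²)]^(1/4), so T ∝ (1−A)^(1/4) / √d.
T₁ = [1360×0.66/(4×5.67×10⁻⁸×1.45²)]^(1/4) = 208.29 K.
T₂ = [1360×0.55/(4×5.67×10⁻⁸×3.96²)]^(1/4) = 120.43 K.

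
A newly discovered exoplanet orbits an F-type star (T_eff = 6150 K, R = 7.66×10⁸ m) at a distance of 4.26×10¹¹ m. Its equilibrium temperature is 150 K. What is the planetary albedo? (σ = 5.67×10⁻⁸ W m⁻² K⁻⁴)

A ≈ 0.56

L = 4πR_⋆²σT_⋆⁴ = 4π(7.66×10⁸)² × 5.67×10⁻⁸ × (6150)⁴ = 5.98×10²⁶ W.
S = L/(4πd²) = 262 W m⁻².
From T_eq⁴ = S(1−A)/(4σ): 1−A = 4σT_eq⁴/S.
1−A = 4 × 5.67×10⁻⁸ × (150)⁴ / 262 = 0.438.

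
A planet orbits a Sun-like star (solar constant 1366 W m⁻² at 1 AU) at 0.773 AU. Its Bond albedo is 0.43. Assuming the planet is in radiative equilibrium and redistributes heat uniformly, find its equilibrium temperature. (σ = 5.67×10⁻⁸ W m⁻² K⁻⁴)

T_eq ≈ 275 K

Flux at 0.773 AU: S = 1366/0.773² = 2290 W m⁻².
Energy balance: absorbed = emitted ⇒ πR²·S(1−A) = 4πR²·σT_eq⁴, so T_eq⁴ = S(1−A)/(4σ).
T_eq = [2290 × 0.57 / (4 × 5.67×10⁻⁸)]^(1/4) = (5.75×10⁹)^(1/4) = 275 K.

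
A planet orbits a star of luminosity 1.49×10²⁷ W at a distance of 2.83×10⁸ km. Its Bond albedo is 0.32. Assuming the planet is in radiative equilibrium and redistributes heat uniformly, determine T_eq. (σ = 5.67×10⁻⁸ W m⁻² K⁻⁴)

d = 2.83×10⁸ km = 2.83×10¹¹ m.
Flux: S = L/(4πd²) = 1.49×10²⁷/(4π×(2.83×10¹¹)²) = 1480 W m⁻².
Energy balance: absorbed = emitted ⇒ πR²·S(1−A) = 4πR²·σT_eq⁴, so T_eq⁴ = S(1−A)/(4σ).
T_eq = [1480 × 0.68 / (4 × 5.67×10⁻⁸)]^(1/4) = (4.44×10⁹)^(1/4) = 258 K.

T_eq ≈ 258 K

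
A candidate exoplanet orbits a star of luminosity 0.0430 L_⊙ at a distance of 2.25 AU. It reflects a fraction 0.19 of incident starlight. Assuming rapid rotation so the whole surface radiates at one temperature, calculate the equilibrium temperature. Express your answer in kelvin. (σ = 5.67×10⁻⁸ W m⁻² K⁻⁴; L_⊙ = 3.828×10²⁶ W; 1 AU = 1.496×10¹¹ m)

T_eq ≈ 80.2 K

d = 2.25 AU = 3.37×10¹¹ m.
L = 0.0430 × 3.828×10²⁶ = 1.65×10²⁵ W.
Flux: S = L/(4πd²) = 1.65×10²⁵/(4π×(3.37×10¹¹)²) = 11.6 W m⁻².
Energy balance: absorbed = emitted ⇒ πR²·S(1−A) = 4πR²·σT_eq⁴, so T_eq⁴ = S(1−A)/(4σ).
T_eq = [11.6 × 0.81 / (4 × 5.67×10⁻⁸)]^(1/4) = (4.13×10⁷)^(1/4) = 80.2 K.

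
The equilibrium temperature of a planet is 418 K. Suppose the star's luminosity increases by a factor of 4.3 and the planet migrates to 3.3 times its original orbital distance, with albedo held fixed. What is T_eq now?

T_eq ∝ L^(1/4) · d^(−1/2).
T′ = 418 × 4.3^(1/4) / 3.3^(1/2) = 331 K.

T_eq ≈ 331 K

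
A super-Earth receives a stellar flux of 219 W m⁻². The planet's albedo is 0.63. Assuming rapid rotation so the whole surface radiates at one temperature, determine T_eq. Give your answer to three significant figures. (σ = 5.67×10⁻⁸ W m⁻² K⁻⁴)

T_eq ≈ 137 K

Energy balance: absorbed = emitted ⇒ πR²·S(1−A) = 4πR²·σT_eq⁴, so T_eq⁴ = S(1−A)/(4σ).
T_eq = [219 × 0.37 / (4 × 5.67×10⁻⁸)]^(1/4) = (3.57×10⁸)^(1/4) = 137 K.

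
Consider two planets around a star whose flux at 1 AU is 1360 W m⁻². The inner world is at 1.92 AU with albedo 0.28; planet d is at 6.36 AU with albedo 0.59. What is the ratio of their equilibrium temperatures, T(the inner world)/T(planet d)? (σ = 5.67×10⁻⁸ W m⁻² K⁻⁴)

T₁/T₂ ≈ 2.095

T_eq = [S₀(1−A)/(4σd²)]^(1/4), so T ∝ (1−A)^(1/4) / √d.
T₁ = [1360×0.72/(4×5.67×10⁻⁸×1.92²)]^(1/4) = 184.99 K.
T₂ = [1360×0.41/(4×5.67×10⁻⁸×6.36²)]^(1/4) = 88.30 K.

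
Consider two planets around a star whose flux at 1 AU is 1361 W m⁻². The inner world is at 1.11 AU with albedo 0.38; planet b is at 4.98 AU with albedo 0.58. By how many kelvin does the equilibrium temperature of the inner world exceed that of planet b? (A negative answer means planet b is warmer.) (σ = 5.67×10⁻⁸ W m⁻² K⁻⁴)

ΔT ≈ 134.0 K

T_eq = [S₀(1−A)/(4σd²)]^(1/4), so T ∝ (1−A)^(1/4) / √d.
T₁ = [1361×0.62/(4×5.67×10⁻⁸×1.11²)]^(1/4) = 234.42 K.
T₂ = [1361×0.42/(4×5.67×10⁻⁸×4.98²)]^(1/4) = 100.40 K.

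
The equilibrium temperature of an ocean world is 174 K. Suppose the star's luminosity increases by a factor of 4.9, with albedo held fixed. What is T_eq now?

T_eq ∝ L^(1/4) · d^(−1/2).
T′ = 174 × 4.9^(1/4) = 259 K.

T_eq ≈ 259 K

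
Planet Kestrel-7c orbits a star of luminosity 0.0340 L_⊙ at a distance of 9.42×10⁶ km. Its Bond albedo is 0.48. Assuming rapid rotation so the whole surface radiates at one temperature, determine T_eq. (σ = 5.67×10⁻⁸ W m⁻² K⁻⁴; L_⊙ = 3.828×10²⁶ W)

T_eq ≈ 404 K

d = 9.42×10⁶ km = 9.42×10⁹ m.
L = 0.0340 × 3.828×10²⁶ = 1.30×10²⁵ W.
Flux: S = L/(4πd²) = 1.30×10²⁵/(4π×(9.42×10⁹)²) = 1.17×10⁴ W m⁻².
Energy balance: absorbed = emitted ⇒ πR²·S(1−A) = 4πR²·σT_eq⁴, so T_eq⁴ = S(1−A)/(4σ).
T_eq = [1.17×10⁴ × 0.52 / (4 × 5.67×10⁻⁸)]^(1/4) = (2.68×10¹⁰)^(1/4) = 404 K.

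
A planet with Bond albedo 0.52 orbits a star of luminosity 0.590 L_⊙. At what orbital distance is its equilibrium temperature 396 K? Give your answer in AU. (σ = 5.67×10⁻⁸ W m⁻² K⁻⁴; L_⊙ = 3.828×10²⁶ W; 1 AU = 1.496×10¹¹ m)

L = 0.590 × 3.828×10²⁶ = 2.26×10²⁶ W.
From T_eq⁴ = L(1−A)/(16πσd²): d = √[L(1−A)/(16πσT_eq⁴)].
d = √[2.26×10²⁶ × 0.48 / (16π × 5.67×10⁻⁸ × (396)⁴)] = 3.93×10¹⁰ m = 0.263 AU.

d ≈ 0.263 AU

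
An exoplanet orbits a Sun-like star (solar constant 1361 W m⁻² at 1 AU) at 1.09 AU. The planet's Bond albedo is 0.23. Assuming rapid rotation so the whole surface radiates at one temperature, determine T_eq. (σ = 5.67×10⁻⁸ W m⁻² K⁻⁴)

Flux at 1.09 AU: S = 1361/1.09² = 1150 W m⁻².
Energy balance: absorbed = emitted ⇒ πR²·S(1−A) = 4πR²·σT_eq⁴, so T_eq⁴ = S(1−A)/(4σ).
T_eq = [1150 × 0.77 / (4 × 5.67×10⁻⁸)]^(1/4) = (3.89×10⁹)^(1/4) = 250 K.

T_eq ≈ 250 K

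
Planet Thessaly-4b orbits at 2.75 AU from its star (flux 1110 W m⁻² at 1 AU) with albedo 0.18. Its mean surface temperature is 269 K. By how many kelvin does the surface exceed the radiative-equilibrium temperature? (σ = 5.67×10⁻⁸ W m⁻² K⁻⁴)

S = 1110/2.75² = 146.8 W m⁻².
T_eq = [S(1−A)/(4σ)]^(1/4) = [146.8×0.82/(4×5.67×10⁻⁸)]^(1/4) = 151.8 K.
ΔT = T_surf − T_eq = 269 − 151.8.

ΔT ≈ 117.2 K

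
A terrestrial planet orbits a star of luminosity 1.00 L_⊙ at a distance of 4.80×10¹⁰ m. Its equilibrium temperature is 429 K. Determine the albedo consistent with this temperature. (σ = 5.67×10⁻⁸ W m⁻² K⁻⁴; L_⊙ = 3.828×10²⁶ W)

L = 1.00 × 3.828×10²⁶ = 3.83×10²⁶ W.
Flux: S = L/(4πd²) = 3.83×10²⁶/(4π×(4.80×10¹⁰)²) = 1.32×10⁴ W m⁻².
From T_eq⁴ = S(1−A)/(4σ): 1−A = 4σT_eq⁴/S.
1−A = 4 × 5.67×10⁻⁸ × (429)⁴ / 1.32×10⁴ = 0.581.

A ≈ 0.42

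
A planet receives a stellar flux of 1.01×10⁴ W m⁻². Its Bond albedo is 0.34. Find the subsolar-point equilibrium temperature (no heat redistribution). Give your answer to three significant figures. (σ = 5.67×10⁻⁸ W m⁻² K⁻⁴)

At the subsolar point the surface absorbs S(1−A) and emits σT⁴ per unit area — no factor of 4, since only the local patch is in balance.
T = [1.01×10⁴ × 0.66 / 5.67×10⁻⁸]^(1/4) = (1.18×10¹¹)^(1/4) = 586 K.

T_ss ≈ 586 K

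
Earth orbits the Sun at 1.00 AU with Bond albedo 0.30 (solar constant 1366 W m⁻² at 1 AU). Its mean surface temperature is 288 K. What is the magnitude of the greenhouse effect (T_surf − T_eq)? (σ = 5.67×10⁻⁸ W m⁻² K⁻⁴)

S = 1366/1.00² = 1366 W m⁻².
T_eq = [S(1−A)/(4σ)]^(1/4) = [1366×0.70/(4×5.67×10⁻⁸)]^(1/4) = 254.8 K.
ΔT = T_surf − T_eq = 288 − 254.8.

ΔT ≈ 33.2 K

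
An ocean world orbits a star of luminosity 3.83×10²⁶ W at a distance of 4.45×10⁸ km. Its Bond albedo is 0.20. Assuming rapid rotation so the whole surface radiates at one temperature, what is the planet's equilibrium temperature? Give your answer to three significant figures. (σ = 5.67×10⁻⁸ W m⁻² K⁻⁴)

d = 4.45×10⁸ km = 4.45×10¹¹ m.
Flux: S = L/(4πd²) = 3.83×10²⁶/(4π×(4.45×10¹¹)²) = 154 W m⁻².
Energy balance: absorbed = emitted ⇒ πR²·S(1−A) = 4πR²·σT_eq⁴, so T_eq⁴ = S(1−A)/(4σ).
T_eq = [154 × 0.80 / (4 × 5.67×10⁻⁸)]^(1/4) = (5.43×10⁸)^(1/4) = 153 K.

T_eq ≈ 153 K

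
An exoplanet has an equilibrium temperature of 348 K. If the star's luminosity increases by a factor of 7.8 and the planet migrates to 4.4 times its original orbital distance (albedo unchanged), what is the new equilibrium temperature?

T_eq ∝ L^(1/4) · d^(−1/2).
T′ = 348 × 7.8^(1/4) / 4.4^(1/2) = 277 K.

T_eq ≈ 277 K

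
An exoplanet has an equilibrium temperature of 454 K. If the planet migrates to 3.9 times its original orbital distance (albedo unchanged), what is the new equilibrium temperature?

T_eq ≈ 230 K

T_eq ∝ L^(1/4) · d^(−1/2).
T′ = 454 / 3.9^(1/2) = 230 K.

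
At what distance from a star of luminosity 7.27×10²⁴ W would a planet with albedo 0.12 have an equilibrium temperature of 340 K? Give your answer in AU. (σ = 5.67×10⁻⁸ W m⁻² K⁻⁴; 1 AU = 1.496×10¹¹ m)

From T_eq⁴ = L(1−A)/(16πσd²): d = √[L(1−A)/(16πσT_eq⁴)].
d = √[7.27×10²⁴ × 0.88 / (16π × 5.67×10⁻⁸ × (340)⁴)] = 1.30×10¹⁰ m = 0.0866 AU.

d ≈ 0.0866 AU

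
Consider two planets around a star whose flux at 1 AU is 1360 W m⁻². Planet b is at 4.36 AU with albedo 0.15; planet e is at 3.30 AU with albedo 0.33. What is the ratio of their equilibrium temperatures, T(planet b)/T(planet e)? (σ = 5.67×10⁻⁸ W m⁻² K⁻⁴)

T_eq = [S₀(1−A)/(4σd²)]^(1/4), so T ∝ (1−A)^(1/4) / √d.
T₁ = [1360×0.85/(4×5.67×10⁻⁸×4.36²)]^(1/4) = 127.96 K.
T₂ = [1360×0.67/(4×5.67×10⁻⁸×3.30²)]^(1/4) = 138.59 K.

T₁/T₂ ≈ 0.923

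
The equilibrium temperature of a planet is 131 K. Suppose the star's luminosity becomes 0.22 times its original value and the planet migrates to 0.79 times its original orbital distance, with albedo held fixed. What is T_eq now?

T_eq ≈ 101 K

T_eq ∝ L^(1/4) · d^(−1/2).
T′ = 131 × 0.22^(1/4) / 0.79^(1/2) = 101 K.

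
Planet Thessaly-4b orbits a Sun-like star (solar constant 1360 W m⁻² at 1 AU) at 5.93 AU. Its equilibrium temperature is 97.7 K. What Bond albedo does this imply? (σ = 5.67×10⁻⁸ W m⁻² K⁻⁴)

Flux at 5.93 AU: S = 1360/5.93² = 38.7 W m⁻².
From T_eq⁴ = S(1−A)/(4σ): 1−A = 4σT_eq⁴/S.
1−A = 4 × 5.67×10⁻⁸ × (97.7)⁴ / 38.7 = 0.534.

A ≈ 0.47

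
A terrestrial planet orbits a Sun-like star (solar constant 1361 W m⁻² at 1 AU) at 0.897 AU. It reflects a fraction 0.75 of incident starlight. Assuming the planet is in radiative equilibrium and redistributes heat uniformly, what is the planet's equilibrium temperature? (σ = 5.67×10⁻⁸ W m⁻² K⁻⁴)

Flux at 0.897 AU: S = 1361/0.897² = 1690 W m⁻².
Energy balance: absorbed = emitted ⇒ πR²·S(1−A) = 4πR²·σT_eq⁴, so T_eq⁴ = S(1−A)/(4σ).
T_eq = [1690 × 0.25 / (4 × 5.67×10⁻⁸)]^(1/4) = (1.86×10⁹)^(1/4) = 208 K.

T_eq ≈ 208 K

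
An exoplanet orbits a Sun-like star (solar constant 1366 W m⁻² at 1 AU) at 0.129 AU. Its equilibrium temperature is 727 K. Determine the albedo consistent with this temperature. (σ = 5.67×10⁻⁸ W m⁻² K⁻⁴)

Flux at 0.129 AU: S = 1366/0.129² = 8.21×10⁴ W m⁻².
From T_eq⁴ = S(1−A)/(4σ): 1−A = 4σT_eq⁴/S.
1−A = 4 × 5.67×10⁻⁸ × (727)⁴ / 8.21×10⁴ = 0.772.

A ≈ 0.23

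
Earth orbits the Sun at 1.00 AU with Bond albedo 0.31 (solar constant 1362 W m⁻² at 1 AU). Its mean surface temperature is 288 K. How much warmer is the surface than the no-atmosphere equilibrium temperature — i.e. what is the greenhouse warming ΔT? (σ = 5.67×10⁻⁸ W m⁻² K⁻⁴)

S = 1362/1.00² = 1362 W m⁻².
T_eq = [S(1−A)/(4σ)]^(1/4) = [1362×0.69/(4×5.67×10⁻⁸)]^(1/4) = 253.7 K.
ΔT = T_surf − T_eq = 288 − 253.7.

ΔT ≈ 34.3 K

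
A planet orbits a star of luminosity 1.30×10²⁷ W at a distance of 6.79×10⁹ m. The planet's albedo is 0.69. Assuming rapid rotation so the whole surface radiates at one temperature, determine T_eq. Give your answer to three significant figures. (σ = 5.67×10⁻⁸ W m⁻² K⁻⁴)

Flux: S = L/(4πd²) = 1.30×10²⁷/(4π×(6.79×10⁹)²) = 2.24×10⁶ W m⁻².
Energy balance: absorbed = emitted ⇒ πR²·S(1−A) = 4πR²·σT_eq⁴, so T_eq⁴ = S(1−A)/(4σ).
T_eq = [2.24×10⁶ × 0.31 / (4 × 5.67×10⁻⁸)]^(1/4) = (3.07×10¹²)^(1/4) = 1320 K.

T_eq ≈ 1320 K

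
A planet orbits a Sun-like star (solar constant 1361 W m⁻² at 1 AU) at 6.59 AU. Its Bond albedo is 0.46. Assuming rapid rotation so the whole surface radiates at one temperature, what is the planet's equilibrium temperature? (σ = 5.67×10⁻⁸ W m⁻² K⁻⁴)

T_eq ≈ 92.9 K

Flux at 6.59 AU: S = 1361/6.59² = 31.3 W m⁻².
Energy balance: absorbed = emitted ⇒ πR²·S(1−A) = 4πR²·σT_eq⁴, so T_eq⁴ = S(1−A)/(4σ).
T_eq = [31.3 × 0.54 / (4 × 5.67×10⁻⁸)]^(1/4) = (7.46×10⁷)^(1/4) = 92.9 K.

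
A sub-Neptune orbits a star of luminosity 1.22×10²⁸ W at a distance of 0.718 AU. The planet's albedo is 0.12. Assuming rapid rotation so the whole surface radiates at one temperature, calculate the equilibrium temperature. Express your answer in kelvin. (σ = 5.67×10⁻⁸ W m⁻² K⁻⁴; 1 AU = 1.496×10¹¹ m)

d = 0.718 AU = 1.07×10¹¹ m.
Flux: S = L/(4πd²) = 1.22×10²⁸/(4π×(1.07×10¹¹)²) = 8.41×10⁴ W m⁻².
Energy balance: absorbed = emitted ⇒ πR²·S(1−A) = 4πR²·σT_eq⁴, so T_eq⁴ = S(1−A)/(4σ).
T_eq = [8.41×10⁴ × 0.88 / (4 × 5.67×10⁻⁸)]^(1/4) = (3.26×10¹¹)^(1/4) = 756 K.

T_eq ≈ 756 K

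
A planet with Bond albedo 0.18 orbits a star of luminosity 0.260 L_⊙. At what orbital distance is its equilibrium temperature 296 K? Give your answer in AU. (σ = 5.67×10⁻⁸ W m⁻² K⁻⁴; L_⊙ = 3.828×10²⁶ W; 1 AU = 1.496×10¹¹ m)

d ≈ 0.408 AU

L = 0.260 × 3.828×10²⁶ = 9.95×10²⁵ W.
From T_eq⁴ = L(1−A)/(16πσd²): d = √[L(1−A)/(16πσT_eq⁴)].
d = √[9.95×10²⁵ × 0.82 / (16π × 5.67×10⁻⁸ × (296)⁴)] = 6.11×10¹⁰ m = 0.408 AU.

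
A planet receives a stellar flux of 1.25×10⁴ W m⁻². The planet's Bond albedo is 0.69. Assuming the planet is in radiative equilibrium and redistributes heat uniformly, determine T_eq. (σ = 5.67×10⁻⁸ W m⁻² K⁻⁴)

T_eq ≈ 362 K

Energy balance: absorbed = emitted ⇒ πR²·S(1−A) = 4πR²·σT_eq⁴, so T_eq⁴ = S(1−A)/(4σ).
T_eq = [1.25×10⁴ × 0.31 / (4 × 5.67×10⁻⁸)]^(1/4) = (1.71×10¹⁰)^(1/4) = 362 K.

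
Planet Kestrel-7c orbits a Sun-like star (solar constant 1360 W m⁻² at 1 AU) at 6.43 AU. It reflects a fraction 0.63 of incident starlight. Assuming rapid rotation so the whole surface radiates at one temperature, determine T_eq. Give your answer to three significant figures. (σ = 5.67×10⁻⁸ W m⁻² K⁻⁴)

Flux at 6.43 AU: S = 1360/6.43² = 32.9 W m⁻².
Energy balance: absorbed = emitted ⇒ πR²·S(1−A) = 4πR²·σT_eq⁴, so T_eq⁴ = S(1−A)/(4σ).
T_eq = [32.9 × 0.37 / (4 × 5.67×10⁻⁸)]^(1/4) = (5.37×10⁷)^(1/4) = 85.6 K.

T_eq ≈ 85.6 K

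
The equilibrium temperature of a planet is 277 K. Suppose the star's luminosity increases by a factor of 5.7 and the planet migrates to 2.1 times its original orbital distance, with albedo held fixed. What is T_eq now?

T_eq ≈ 295 K

T_eq ∝ L^(1/4) · d^(−1/2).
T′ = 277 × 5.7^(1/4) / 2.1^(1/2) = 295 K.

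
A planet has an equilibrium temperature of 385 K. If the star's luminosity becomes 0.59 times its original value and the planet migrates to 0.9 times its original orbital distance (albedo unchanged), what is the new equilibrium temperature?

T_eq ∝ L^(1/4) · d^(−1/2).
T′ = 385 × 0.59^(1/4) / 0.9^(1/2) = 356 K.

T_eq ≈ 356 K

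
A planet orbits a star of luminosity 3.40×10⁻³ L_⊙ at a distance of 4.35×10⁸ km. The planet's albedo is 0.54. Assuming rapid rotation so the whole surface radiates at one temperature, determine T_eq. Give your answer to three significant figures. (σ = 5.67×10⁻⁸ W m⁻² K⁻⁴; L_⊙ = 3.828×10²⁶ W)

d = 4.35×10⁸ km = 4.35×10¹¹ m.
L = 3.40×10⁻³ × 3.828×10²⁶ = 1.30×10²⁴ W.
Flux: S = L/(4πd²) = 1.30×10²⁴/(4π×(4.35×10¹¹)²) = 0.547 W m⁻².
Energy balance: absorbed = emitted ⇒ πR²·S(1−A) = 4πR²·σT_eq⁴, so T_eq⁴ = S(1−A)/(4σ).
T_eq = [0.547 × 0.46 / (4 × 5.67×10⁻⁸)]^(1/4) = (1.11×10⁶)^(1/4) = 32.5 K.

T_eq ≈ 32.5 K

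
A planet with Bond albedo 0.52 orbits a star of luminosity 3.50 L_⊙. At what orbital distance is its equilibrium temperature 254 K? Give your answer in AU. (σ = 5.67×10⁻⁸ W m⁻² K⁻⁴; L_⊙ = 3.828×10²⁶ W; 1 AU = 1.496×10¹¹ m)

d ≈ 1.56 AU

L = 3.50 × 3.828×10²⁶ = 1.34×10²⁷ W.
From T_eq⁴ = L(1−A)/(16πσd²): d = √[L(1−A)/(16πσT_eq⁴)].
d = √[1.34×10²⁷ × 0.48 / (16π × 5.67×10⁻⁸ × (254)⁴)] = 2.33×10¹¹ m = 1.56 AU.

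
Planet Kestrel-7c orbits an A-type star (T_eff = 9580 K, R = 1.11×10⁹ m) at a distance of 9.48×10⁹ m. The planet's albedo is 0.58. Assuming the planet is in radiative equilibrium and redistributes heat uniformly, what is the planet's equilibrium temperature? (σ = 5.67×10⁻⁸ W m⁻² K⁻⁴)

L = 4πR_⋆²σT_⋆⁴ = 4π(1.11×10⁹)² × 5.67×10⁻⁸ × (9580)⁴ = 7.39×10²⁷ W.
S = L/(4πd²) = 6.55×10⁶ W m⁻².
Energy balance: absorbed = emitted ⇒ πR²·S(1−A) = 4πR²·σT_eq⁴, so T_eq⁴ = S(1−A)/(4σ).
T_eq = [6.55×10⁶ × 0.42 / (4 × 5.67×10⁻⁸)]^(1/4) = (1.21×10¹³)^(1/4) = 1870 K.

T_eq ≈ 1870 K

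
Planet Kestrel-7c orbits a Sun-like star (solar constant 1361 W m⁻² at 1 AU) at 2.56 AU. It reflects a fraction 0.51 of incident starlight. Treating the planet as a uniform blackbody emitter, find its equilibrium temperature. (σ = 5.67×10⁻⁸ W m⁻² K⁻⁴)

T_eq ≈ 146 K

Flux at 2.56 AU: S = 1361/2.56² = 208 W m⁻².
Energy balance: absorbed = emitted ⇒ πR²·S(1−A) = 4πR²·σT_eq⁴, so T_eq⁴ = S(1−A)/(4σ).
T_eq = [208 × 0.49 / (4 × 5.67×10⁻⁸)]^(1/4) = (4.49×10⁸)^(1/4) = 146 K.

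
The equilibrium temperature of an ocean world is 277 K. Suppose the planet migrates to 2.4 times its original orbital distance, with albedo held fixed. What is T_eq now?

T_eq ≈ 179 K

T_eq ∝ L^(1/4) · d^(−1/2).
T′ = 277 / 2.4^(1/2) = 179 K.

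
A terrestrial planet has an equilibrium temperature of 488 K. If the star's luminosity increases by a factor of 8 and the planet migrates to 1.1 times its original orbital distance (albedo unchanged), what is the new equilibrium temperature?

T_eq ≈ 783 K

T_eq ∝ L^(1/4) · d^(−1/2).
T′ = 488 × 8^(1/4) / 1.1^(1/2) = 783 K.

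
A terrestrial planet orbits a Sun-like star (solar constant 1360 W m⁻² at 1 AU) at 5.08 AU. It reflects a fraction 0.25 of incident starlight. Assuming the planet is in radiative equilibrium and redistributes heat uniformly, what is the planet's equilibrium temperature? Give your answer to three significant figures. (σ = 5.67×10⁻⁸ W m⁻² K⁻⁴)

T_eq ≈ 115 K

Flux at 5.08 AU: S = 1360/5.08² = 52.7 W m⁻².
Energy balance: absorbed = emitted ⇒ πR²·S(1−A) = 4πR²·σT_eq⁴, so T_eq⁴ = S(1−A)/(4σ).
T_eq = [52.7 × 0.75 / (4 × 5.67×10⁻⁸)]^(1/4) = (1.74×10⁸)^(1/4) = 115 K.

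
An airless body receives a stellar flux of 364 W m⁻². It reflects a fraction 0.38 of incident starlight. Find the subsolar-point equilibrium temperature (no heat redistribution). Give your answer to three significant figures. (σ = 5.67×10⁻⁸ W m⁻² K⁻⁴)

T_ss ≈ 251 K

At the subsolar point the surface absorbs S(1−A) and emits σT⁴ per unit area — no factor of 4, since only the local patch is in balance.
T = [364 × 0.62 / 5.67×10⁻⁸]^(1/4) = (3.98×10⁹)^(1/4) = 251 K.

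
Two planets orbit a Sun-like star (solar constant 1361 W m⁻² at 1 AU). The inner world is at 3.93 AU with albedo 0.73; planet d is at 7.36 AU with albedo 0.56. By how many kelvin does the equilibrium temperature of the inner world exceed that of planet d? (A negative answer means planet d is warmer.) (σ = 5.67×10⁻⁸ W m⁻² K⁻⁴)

ΔT ≈ 17.6 K

T_eq = [S₀(1−A)/(4σd²)]^(1/4), so T ∝ (1−A)^(1/4) / √d.
T₁ = [1361×0.27/(4×5.67×10⁻⁸×3.93²)]^(1/4) = 101.20 K.
T₂ = [1361×0.44/(4×5.67×10⁻⁸×7.36²)]^(1/4) = 83.56 K.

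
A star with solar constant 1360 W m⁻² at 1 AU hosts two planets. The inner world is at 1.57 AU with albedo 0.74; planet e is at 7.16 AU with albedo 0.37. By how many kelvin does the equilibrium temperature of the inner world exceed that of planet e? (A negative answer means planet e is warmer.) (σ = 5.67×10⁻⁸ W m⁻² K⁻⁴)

T_eq = [S₀(1−A)/(4σd²)]^(1/4), so T ∝ (1−A)^(1/4) / √d.
T₁ = [1360×0.26/(4×5.67×10⁻⁸×1.57²)]^(1/4) = 158.59 K.
T₂ = [1360×0.63/(4×5.67×10⁻⁸×7.16²)]^(1/4) = 92.65 K.

ΔT ≈ 65.9 K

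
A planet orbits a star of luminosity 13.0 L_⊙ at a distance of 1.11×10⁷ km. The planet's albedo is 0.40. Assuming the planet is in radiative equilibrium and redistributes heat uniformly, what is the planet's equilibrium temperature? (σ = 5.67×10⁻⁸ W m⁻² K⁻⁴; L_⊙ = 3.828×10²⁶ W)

T_eq ≈ 1710 K

d = 1.11×10⁷ km = 1.11×10¹⁰ m.
L = 13.0 × 3.828×10²⁶ = 4.98×10²⁷ W.
Flux: S = L/(4πd²) = 4.98×10²⁷/(4π×(1.11×10¹⁰)²) = 3.21×10⁶ W m⁻².
Energy balance: absorbed = emitted ⇒ πR²·S(1−A) = 4πR²·σT_eq⁴, so T_eq⁴ = S(1−A)/(4σ).
T_eq = [3.21×10⁶ × 0.60 / (4 × 5.67×10⁻⁸)]^(1/4) = (8.50×10¹²)^(1/4) = 1710 K.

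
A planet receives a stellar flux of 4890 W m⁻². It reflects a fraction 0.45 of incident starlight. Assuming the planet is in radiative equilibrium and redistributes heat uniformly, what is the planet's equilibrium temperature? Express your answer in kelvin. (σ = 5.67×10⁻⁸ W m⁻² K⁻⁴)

T_eq ≈ 330 K

Energy balance: absorbed = emitted ⇒ πR²·S(1−A) = 4πR²·σT_eq⁴, so T_eq⁴ = S(1−A)/(4σ).
T_eq = [4890 × 0.55 / (4 × 5.67×10⁻⁸)]^(1/4) = (1.19×10¹⁰)^(1/4) = 330 K.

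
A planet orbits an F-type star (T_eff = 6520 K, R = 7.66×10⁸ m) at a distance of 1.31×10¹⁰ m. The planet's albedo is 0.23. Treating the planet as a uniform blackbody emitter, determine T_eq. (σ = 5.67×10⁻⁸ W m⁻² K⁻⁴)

L = 4πR_⋆²σT_⋆⁴ = 4π(7.66×10⁸)² × 5.67×10⁻⁸ × (6520)⁴ = 7.56×10²⁶ W.
S = L/(4πd²) = 3.50×10⁵ W m⁻².
Energy balance: absorbed = emitted ⇒ πR²·S(1−A) = 4πR²·σT_eq⁴, so T_eq⁴ = S(1−A)/(4σ).
T_eq = [3.50×10⁵ × 0.77 / (4 × 5.67×10⁻⁸)]^(1/4) = (1.19×10¹²)^(1/4) = 1040 K.

T_eq ≈ 1040 K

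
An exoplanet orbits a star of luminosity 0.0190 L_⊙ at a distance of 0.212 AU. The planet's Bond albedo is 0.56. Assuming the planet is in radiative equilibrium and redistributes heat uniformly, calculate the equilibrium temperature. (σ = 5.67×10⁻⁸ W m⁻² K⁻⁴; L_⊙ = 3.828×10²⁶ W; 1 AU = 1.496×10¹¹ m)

T_eq ≈ 183 K

d = 0.212 AU = 3.17×10¹⁰ m.
L = 0.0190 × 3.828×10²⁶ = 7.27×10²⁴ W.
Flux: S = L/(4πd²) = 7.27×10²⁴/(4π×(3.17×10¹⁰)²) = 575 W m⁻².
Energy balance: absorbed = emitted ⇒ πR²·S(1−A) = 4πR²·σT_eq⁴, so T_eq⁴ = S(1−A)/(4σ).
T_eq = [575 × 0.44 / (4 × 5.67×10⁻⁸)]^(1/4) = (1.12×10⁹)^(1/4) = 183 K.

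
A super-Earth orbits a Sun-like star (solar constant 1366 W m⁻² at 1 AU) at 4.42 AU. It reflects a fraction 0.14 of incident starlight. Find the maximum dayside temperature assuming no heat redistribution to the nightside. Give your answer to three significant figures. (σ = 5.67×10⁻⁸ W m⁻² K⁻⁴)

Flux at 4.42 AU: S = 1366/4.42² = 69.9 W m⁻².
With no redistribution each surface element balances locally: S(1−A) = σT⁴.
T = [69.9 × 0.86 / 5.67×10⁻⁸]^(1/4) = (1.06×10⁹)^(1/4) = 180 K.

T_ss ≈ 180 K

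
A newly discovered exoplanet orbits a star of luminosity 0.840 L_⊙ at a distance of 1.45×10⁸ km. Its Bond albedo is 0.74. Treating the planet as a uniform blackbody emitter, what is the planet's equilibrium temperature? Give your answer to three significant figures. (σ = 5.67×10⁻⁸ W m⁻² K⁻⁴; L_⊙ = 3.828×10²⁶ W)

T_eq ≈ 193 K

d = 1.45×10⁸ km = 1.45×10¹¹ m.
L = 0.840 × 3.828×10²⁶ = 3.22×10²⁶ W.
Flux: S = L/(4πd²) = 3.22×10²⁶/(4π×(1.45×10¹¹)²) = 1220 W m⁻².
Energy balance: absorbed = emitted ⇒ πR²·S(1−A) = 4πR²·σT_eq⁴, so T_eq⁴ = S(1−A)/(4σ).
T_eq = [1220 × 0.26 / (4 × 5.67×10⁻⁸)]^(1/4) = (1.40×10⁹)^(1/4) = 193 K.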